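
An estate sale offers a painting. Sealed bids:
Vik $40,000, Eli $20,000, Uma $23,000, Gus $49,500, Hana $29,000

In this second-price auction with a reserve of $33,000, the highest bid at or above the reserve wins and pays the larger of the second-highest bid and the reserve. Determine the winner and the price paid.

Bids ranked: 49,500 (Gus) > 40,000 (Vik) > 29,000 (Hana) > 23,000 (Uma) > 20,000 (Eli)
Highest eligible bid: Gus at $49,500.
Second-highest bid $40,000 exceeds the reserve $33,000 → payment $40,000.

Gus pays $40,000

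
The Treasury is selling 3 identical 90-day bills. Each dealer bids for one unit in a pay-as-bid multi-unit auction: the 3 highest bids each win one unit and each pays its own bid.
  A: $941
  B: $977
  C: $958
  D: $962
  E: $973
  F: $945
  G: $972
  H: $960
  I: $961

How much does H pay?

Sorting: 977 (B), 973 (E), 972 (G), 962 (D), 961 (I), …
Winners (3 units): B, E, G.
H does not win → $0.

H pays $0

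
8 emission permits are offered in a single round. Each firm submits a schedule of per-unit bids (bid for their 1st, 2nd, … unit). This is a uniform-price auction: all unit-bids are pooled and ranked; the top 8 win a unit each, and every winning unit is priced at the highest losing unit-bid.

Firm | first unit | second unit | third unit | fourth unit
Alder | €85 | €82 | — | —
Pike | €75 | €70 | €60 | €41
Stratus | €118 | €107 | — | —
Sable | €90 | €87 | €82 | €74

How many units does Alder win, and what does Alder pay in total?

All unit-bids, highest first — top 8: 118 (Stratus-1), 107 (Stratus-2), 90 (Sable-1), 87 (Sable-2), 85 (Alder-1), 82 (Alder-2), 82 (Sable-3), 75 (Pike-1)
Highest rejected unit-bid = €74.
Alder wins 2 unit(s) at €74 each.

Alder: 2 units, pays €148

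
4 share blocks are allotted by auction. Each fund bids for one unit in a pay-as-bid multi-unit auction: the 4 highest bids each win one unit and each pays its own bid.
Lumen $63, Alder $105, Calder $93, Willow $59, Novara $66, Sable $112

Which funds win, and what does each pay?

Sorting: 112 (Sable), 105 (Alder), 93 (Calder), 66 (Novara), 63 (Lumen), 59 (Willow)
Top 4: Sable, Alder, Calder, Novara.
Each winner pays its own bid: Sable $112, Alder $105, Calder $93, Novara $66.

Sable $112, Alder $105, Calder $93, Novara $66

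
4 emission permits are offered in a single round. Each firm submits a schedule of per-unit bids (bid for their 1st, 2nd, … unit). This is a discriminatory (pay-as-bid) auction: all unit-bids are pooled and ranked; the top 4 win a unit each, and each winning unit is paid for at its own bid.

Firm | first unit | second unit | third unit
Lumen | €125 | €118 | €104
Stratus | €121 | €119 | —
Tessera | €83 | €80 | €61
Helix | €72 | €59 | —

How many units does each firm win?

Lumen 2, Stratus 2

Merging the schedules and taking the best 4: 125 (Lumen-1), 121 (Stratus-1), 119 (Stratus-2), 118 (Lumen-2)
Next rejected bid: €104 (not a price — pay-as-bid).
Allocation: Lumen 2, Stratus 2.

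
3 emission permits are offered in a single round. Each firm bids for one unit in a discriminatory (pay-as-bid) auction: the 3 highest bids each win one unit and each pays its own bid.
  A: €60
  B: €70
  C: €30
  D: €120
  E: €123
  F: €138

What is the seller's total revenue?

Sorting: 138 (F), 123 (E), 120 (D), 70 (B), 60 (A), …
Top 3: F, E, D.
Total revenue = 138 + 123 + 120 = €381.

Total revenue: €381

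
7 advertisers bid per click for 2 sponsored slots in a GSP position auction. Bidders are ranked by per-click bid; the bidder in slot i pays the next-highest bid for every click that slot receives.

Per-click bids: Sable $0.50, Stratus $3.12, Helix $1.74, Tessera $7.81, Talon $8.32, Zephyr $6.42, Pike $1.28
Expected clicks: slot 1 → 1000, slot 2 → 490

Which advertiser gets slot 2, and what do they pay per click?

Per-click bids in order: $8.32 (Talon) > $7.81 (Tessera) > $6.42 (Zephyr) > …
Slot 2 goes to the second-ranked bidder, Tessera, who pays the next bid down: $6.42/click.

Tessera; $6.42 per click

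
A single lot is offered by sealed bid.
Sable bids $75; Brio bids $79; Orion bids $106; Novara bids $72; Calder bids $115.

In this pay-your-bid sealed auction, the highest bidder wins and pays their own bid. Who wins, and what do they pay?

Rule: the highest bidder wins and pays their own bid.
Bids in order: 115 (Calder) > 106 (Orion) > 79 (Brio) > 75 (Sable) > 72 (Novara)
Calder has the highest bid and pays exactly that: $115.

Calder pays $115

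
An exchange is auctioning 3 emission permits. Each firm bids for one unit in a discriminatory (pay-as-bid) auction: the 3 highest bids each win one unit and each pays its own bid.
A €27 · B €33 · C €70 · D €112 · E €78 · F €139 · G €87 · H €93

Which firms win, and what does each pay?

F €139, D €112, H €93

Sorting: 139 (F), 112 (D), 93 (H), 87 (G), 78 (E), …
Winners (3 units): F, D, H.
Each winner pays its own bid: F €139, D €112, H €93.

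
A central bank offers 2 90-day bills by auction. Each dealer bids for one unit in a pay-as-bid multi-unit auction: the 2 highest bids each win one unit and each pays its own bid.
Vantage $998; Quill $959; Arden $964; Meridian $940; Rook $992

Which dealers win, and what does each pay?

Bids ranked high→low: 998 (Vantage), 992 (Rook), 964 (Arden), 959 (Quill), …
Winners (2 units): Vantage, Rook.
Each winner pays its own bid: Vantage $998, Rook $992.

Vantage $998, Rook $992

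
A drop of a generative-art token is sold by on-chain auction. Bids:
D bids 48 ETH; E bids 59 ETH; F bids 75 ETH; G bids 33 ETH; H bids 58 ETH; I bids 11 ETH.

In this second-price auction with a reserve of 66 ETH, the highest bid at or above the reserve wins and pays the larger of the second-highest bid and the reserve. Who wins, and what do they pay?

F pays 66 ETH

Rule: the highest bid at or above the reserve wins and pays the larger of the second-highest bid and the reserve.
Bids ranked: 75 (F) > 59 (E) > 58 (H) > 48 (D) > 33 (G) > 11 (I)
F has the top bid at or above the reserve (75 ETH).
max(second-highest 59 ETH, reserve 66 ETH) = 66 ETH.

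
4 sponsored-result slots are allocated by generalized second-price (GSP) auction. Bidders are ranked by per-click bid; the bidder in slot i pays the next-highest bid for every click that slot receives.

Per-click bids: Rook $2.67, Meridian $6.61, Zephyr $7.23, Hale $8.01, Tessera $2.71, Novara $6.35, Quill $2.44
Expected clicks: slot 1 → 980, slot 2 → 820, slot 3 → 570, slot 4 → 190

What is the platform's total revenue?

Per-click bids in order: $8.01 (Hale) > $7.23 (Zephyr) > $6.61 (Meridian) > $6.35 (Novara) > $2.71 (Tessera) > …
Slot 1: Hale pays $7.23 × 980 = $7085.40
Slot 2: Zephyr pays $6.61 × 820 = $5420.20
Slot 3: Meridian pays $6.35 × 570 = $3619.50
Slot 4: Novara pays $2.71 × 190 = $514.90
Total = $16640.00

Total revenue: $16640.00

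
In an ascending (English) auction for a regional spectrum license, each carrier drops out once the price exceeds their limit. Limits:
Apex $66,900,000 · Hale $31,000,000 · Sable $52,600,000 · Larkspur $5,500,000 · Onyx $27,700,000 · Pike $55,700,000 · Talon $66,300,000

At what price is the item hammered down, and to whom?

Apex wins at $66,300,000

Limits in order: 66,900,000 (Apex) > 66,300,000 (Talon) > 55,700,000 (Pike) > 52,600,000 (Sable) > 31,000,000 (Hale) > 27,700,000 (Onyx) > …
Once the price passes $66,300,000, only Apex is left; the hammer falls at Talon's limit of $66,300,000.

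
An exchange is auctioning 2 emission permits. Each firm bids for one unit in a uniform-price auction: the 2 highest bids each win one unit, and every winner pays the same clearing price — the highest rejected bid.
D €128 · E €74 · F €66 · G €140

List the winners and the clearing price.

G, D; each pays €74

Bids ranked high→low: 140 (G), 128 (D), 74 (E), 66 (F)
Top 2: G, D.
First losing bid is E's €74, which sets the uniform price.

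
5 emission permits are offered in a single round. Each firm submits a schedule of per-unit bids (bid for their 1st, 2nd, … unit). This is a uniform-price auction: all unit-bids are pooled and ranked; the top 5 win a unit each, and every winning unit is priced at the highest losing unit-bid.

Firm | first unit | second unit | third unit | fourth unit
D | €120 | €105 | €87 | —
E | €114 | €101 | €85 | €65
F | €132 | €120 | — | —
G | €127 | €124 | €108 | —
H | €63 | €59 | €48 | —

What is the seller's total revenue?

Pooled unit-bids ranked (top 5): 132 (F-1), 127 (G-1), 124 (G-2), 120 (D-1), 120 (F-2)
The (k+1)-th unit-bid is €114.
Allocation: D 1, F 2, G 2. Every unit priced at €114.
Revenue = 5 × 114 = €570.

Total revenue: €570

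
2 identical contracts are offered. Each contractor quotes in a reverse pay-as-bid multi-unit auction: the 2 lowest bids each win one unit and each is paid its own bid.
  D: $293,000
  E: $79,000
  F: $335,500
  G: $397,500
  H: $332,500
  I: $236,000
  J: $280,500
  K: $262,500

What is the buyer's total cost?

Ordering the bids: 79,000 (E), 236,000 (I), 262,500 (K), 280,500 (J), …
Lowest 2: E, I.
Total cost = 79,000 + 236,000 = $315,000.

Total cost: $315,000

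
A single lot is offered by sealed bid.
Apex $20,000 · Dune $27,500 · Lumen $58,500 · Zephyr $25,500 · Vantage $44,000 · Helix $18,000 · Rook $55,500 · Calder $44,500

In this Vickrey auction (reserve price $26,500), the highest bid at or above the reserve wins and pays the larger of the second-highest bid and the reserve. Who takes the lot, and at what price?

Lumen pays $55,500

Vickrey auction (reserve price $26,500): the highest bid at or above the reserve wins and pays the larger of the second-highest bid and the reserve.
Sorting bids: 58,500 (Lumen) > 55,500 (Rook) > 44,500 (Calder) > 44,000 (Vantage) > 27,500 (Dune) > 25,500 (Zephyr) > …
Highest eligible bid: Lumen at $58,500.
Second-highest bid $55,500 exceeds the reserve $26,500 → payment $55,500.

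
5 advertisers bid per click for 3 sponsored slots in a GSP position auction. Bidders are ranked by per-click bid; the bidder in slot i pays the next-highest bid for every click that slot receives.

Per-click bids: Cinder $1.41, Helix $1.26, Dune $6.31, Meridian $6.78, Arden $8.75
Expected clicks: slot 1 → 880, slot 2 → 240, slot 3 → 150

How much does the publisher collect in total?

Total revenue: $7692.30

Sorting advertisers: $8.75 (Arden) > $6.78 (Meridian) > $6.31 (Dune) > $1.41 (Cinder) > …
Slot 1: Arden pays $6.78 × 880 = $5966.40
Slot 2: Meridian pays $6.31 × 240 = $1514.40
Slot 3: Dune pays $1.41 × 150 = $211.50
Total = $7692.30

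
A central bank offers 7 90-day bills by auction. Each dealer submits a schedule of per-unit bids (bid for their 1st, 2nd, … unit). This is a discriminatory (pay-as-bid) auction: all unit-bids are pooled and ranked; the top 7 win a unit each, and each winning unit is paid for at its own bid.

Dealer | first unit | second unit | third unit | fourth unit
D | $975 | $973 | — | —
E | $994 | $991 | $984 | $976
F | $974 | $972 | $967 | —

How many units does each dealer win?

D 2, E 4, F 1

All unit-bids, highest first — top 7: 994 (E-1), 991 (E-2), 984 (E-3), 976 (E-4), 975 (D-1), 974 (F-1), 973 (D-2)
Next rejected bid: $972 (not a price — pay-as-bid).
Allocation: D 2, E 4, F 1.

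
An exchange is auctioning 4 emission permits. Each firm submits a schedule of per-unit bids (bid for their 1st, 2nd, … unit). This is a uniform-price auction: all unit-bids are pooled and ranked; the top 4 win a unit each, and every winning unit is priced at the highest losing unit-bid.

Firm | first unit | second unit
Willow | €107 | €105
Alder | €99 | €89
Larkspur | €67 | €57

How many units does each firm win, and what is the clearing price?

Merging the schedules and taking the best 4: 107 (Willow-1), 105 (Willow-2), 99 (Alder-1), 89 (Alder-2)
First bid not allocated: €67.
Allocation: Alder 2, Willow 2.

Alder 2, Willow 2; clearing price €67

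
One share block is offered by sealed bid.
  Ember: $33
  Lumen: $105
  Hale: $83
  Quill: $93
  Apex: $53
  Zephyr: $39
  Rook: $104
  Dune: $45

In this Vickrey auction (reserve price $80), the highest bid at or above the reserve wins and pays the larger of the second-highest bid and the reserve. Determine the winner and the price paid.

Lumen pays $104

Vickrey auction (reserve price $80): the highest bid at or above the reserve wins and pays the larger of the second-highest bid and the reserve.
Bids ranked: 105 (Lumen) > 104 (Rook) > 93 (Quill) > 83 (Hale) > 53 (Apex) > 45 (Dune) > …
Lumen has the top bid at or above the reserve ($105).
max(second-highest $104, reserve $80) = $104; the reserve does not bind.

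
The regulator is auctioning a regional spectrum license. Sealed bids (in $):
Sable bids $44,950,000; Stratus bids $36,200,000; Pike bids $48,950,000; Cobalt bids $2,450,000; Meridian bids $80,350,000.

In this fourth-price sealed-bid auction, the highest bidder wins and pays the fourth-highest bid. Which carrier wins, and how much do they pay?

Fourth-price sealed-bid auction: the highest bidder wins and pays the fourth-highest bid.
Bids in order: 80,350,000 (Meridian) > 48,950,000 (Pike) > 44,950,000 (Sable) > 36,200,000 (Stratus) > 2,450,000 (Cobalt)
Meridian is highest; pays the fourth-highest bid, $36,200,000.

Meridian pays $36,200,000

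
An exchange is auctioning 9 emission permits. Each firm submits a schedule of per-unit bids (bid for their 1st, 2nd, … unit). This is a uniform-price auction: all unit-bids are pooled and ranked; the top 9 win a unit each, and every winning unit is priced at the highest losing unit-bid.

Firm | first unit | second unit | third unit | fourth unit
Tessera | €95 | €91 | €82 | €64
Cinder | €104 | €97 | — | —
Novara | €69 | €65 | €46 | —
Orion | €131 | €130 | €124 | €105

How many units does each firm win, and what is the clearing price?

Merging the schedules and taking the best 9: 131 (Orion-1), 130 (Orion-2), 124 (Orion-3), 105 (Orion-4), 104 (Cinder-1), 97 (Cinder-2), 95 (Tessera-1), 91 (Tessera-2), 82 (Tessera-3)
Highest rejected unit-bid = €69.
Allocation: Cinder 2, Orion 4, Tessera 3.

Cinder 2, Orion 4, Tessera 3; clearing price €69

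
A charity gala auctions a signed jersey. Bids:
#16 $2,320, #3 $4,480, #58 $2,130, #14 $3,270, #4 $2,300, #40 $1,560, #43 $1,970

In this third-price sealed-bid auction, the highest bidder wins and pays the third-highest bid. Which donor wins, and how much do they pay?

Rule: the highest bidder wins and pays the third-highest bid.
Bids ranked: 4,480 (#3) > 3,270 (#14) > 2,320 (#16) > 2,300 (#4) > 2,130 (#58) > 1,970 (#43) > …
#3 is highest; pays the third-highest bid, $2,320.

#3 pays $2,320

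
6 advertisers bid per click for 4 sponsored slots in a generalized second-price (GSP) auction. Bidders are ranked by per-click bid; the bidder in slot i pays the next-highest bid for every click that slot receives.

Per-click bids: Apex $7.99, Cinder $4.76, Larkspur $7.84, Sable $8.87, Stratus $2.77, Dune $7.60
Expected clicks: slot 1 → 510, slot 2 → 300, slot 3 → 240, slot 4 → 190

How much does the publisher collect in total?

Total revenue: $9155.30

Ranked by bid: $8.87 (Sable) > $7.99 (Apex) > $7.84 (Larkspur) > $7.60 (Dune) > $4.76 (Cinder) > …
Slot 1: Sable pays $7.99 × 510 = $4074.90
Slot 2: Apex pays $7.84 × 300 = $2352.00
Slot 3: Larkspur pays $7.60 × 240 = $1824.00
Slot 4: Dune pays $4.76 × 190 = $904.40
Total = $9155.30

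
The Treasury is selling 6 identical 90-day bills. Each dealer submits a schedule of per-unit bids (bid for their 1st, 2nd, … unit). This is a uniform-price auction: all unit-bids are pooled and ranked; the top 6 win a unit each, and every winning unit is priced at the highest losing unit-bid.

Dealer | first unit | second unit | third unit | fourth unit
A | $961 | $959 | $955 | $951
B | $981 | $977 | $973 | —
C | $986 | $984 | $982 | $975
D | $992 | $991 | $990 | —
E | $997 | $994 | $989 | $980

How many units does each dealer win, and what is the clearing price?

Merging the schedules and taking the best 6: 997 (E-1), 994 (E-2), 992 (D-1), 991 (D-2), 990 (D-3), 989 (E-3)
The (k+1)-th unit-bid is $986.
Allocation: D 3, E 3.

D 3, E 3; clearing price $986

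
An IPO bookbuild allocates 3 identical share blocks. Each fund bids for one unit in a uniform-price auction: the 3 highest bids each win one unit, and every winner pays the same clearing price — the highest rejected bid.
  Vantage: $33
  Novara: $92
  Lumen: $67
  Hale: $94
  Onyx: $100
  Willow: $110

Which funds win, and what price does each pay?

Bids ranked high→low: 110 (Willow), 100 (Onyx), 94 (Hale), 92 (Novara), 67 (Lumen), …
Top 3: Willow, Onyx, Hale.
Highest unsuccessful bid: $92 → clearing price.

Willow, Onyx, Hale; each pays $92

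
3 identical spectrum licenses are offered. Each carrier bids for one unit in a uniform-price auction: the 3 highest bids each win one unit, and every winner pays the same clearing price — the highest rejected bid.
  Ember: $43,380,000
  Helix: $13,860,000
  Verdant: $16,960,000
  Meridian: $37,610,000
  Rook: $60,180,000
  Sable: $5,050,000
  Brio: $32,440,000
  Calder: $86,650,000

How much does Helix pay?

Helix pays $0

Sorting: 86,650,000 (Calder), 60,180,000 (Rook), 43,380,000 (Ember), 37,610,000 (Meridian), 32,440,000 (Brio), …
Winners (3 units): Calder, Rook, Ember.
First losing bid is Meridian's $37,610,000, which sets the uniform price.
Helix does not win → pays $0.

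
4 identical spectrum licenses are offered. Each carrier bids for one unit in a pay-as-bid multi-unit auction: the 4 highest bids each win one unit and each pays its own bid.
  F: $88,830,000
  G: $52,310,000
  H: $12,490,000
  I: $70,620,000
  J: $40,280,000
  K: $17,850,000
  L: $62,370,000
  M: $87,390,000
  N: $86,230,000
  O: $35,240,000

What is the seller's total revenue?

Total revenue: $333,070,000

Ordering the bids: 88,830,000 (F), 87,390,000 (M), 86,230,000 (N), 70,620,000 (I), 62,370,000 (L), 52,310,000 (G), …
Winners (4 units): F, M, N, I.
Total revenue = 88,830,000 + 87,390,000 + 86,230,000 + 70,620,000 = $333,070,000.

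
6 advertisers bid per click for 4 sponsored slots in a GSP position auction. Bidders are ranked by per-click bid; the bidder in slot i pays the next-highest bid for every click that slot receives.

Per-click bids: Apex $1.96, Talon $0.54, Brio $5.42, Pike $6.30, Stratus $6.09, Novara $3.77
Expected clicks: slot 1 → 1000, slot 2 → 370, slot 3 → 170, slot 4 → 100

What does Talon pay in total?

Ranked by bid: $6.30 (Pike) > $6.09 (Stratus) > $5.42 (Brio) > $3.77 (Novara) > $1.96 (Apex) > …
Talon ranks below slot 4 → no slot, pays nothing.

Talon pays $0.00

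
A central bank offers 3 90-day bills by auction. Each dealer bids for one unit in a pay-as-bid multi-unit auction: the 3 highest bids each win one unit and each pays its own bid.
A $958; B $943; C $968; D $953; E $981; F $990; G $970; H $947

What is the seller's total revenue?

Total revenue: $2,941

Sorting: 990 (F), 981 (E), 970 (G), 968 (C), 958 (A), …
The 3 highest are F, E, G.
Total revenue = 990 + 981 + 970 = $2,941.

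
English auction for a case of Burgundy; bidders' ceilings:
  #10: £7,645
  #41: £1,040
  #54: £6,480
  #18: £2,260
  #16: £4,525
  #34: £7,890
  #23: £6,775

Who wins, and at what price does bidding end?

Sorting limits: 7,890 (#34) > 7,645 (#10) > 6,775 (#23) > 6,480 (#54) > 4,525 (#16) > 2,260 (#18) > …
#10 is the last rival to drop out, at £7,645; #34 remains and wins at that price.

#34 wins at £7,645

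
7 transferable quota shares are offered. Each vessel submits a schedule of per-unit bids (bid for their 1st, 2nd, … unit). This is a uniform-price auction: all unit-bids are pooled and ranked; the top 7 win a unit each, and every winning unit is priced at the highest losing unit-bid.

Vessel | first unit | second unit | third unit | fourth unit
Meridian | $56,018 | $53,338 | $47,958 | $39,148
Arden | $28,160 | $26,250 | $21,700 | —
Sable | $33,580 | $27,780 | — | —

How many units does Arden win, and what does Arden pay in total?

Arden: 1 unit, pays $26,250

Merging the schedules and taking the best 7: 56,018 (Meridian-1), 53,338 (Meridian-2), 47,958 (Meridian-3), 39,148 (Meridian-4), 33,580 (Sable-1), 28,160 (Arden-1), 27,780 (Sable-2)
First bid not allocated: $26,250.
Arden wins 1 unit(s) at $26,250 each.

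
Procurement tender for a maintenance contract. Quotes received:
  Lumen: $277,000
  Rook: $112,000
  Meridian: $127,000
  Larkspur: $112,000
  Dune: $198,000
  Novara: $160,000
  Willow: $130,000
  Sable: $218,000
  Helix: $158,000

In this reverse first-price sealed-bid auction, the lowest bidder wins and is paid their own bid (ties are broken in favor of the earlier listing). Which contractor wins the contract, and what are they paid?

Rook is paid $112,000

Reverse first-price sealed-bid auction: the lowest bidder wins and is paid their own bid.
Bids ranked: 112,000 (Rook) < 112,000 (Larkspur) < 127,000 (Meridian) < 130,000 (Willow) < 158,000 (Helix) < 160,000 (Novara) < …
Rook and Larkspur tie at $112,000; tie-break gives it to Rook.
First-price: Rook is paid what they bid, $112,000.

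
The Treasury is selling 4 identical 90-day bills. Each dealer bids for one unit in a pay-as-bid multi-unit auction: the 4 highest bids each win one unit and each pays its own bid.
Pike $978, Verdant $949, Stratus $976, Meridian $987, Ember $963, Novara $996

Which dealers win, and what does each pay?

Bids ranked high→low: 996 (Novara), 987 (Meridian), 978 (Pike), 976 (Stratus), 963 (Ember), 949 (Verdant)
The 4 highest are Novara, Meridian, Pike, Stratus.
Each winner pays its own bid: Novara $996, Meridian $987, Pike $978, Stratus $976.

Novara $996, Meridian $987, Pike $978, Stratus $976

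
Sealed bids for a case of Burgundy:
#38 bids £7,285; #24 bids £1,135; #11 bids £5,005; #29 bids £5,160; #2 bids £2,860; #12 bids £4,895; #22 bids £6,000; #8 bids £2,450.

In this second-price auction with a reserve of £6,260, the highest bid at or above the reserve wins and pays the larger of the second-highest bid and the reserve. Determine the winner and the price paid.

#38 pays £6,260

Second-price auction with a reserve of £6,260: the highest bid at or above the reserve wins and pays the larger of the second-highest bid and the reserve.
Sorting bids: 7,285 (#38) > 6,000 (#22) > 5,160 (#29) > 5,005 (#11) > 4,895 (#12) > 2,860 (#2) > …
#38 has the top bid at or above the reserve (£7,285).
Second-highest bid £6,000 is below the reserve £6,260, so the reserve binds → payment £6,260.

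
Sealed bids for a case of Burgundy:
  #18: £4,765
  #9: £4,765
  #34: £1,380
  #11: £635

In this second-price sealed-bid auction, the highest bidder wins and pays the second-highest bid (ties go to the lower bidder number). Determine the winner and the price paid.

#9 pays £4,765

Rule: the highest bidder wins and pays the second-highest bid.
Bids ranked: 4,765 (#9) > 4,765 (#18) > 1,380 (#34) > 635 (#11)
Tie at £4,765 → #9 wins by tie-break.
#9 wins with the highest bid; price is set by the runner-up at £4,765.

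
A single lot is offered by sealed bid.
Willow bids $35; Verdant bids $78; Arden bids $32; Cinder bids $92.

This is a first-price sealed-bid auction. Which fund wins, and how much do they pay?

Cinder pays $92

Bids ranked: 92 (Cinder) > 78 (Verdant) > 35 (Willow) > 32 (Arden)
First-price: Cinder pays what they bid, $92.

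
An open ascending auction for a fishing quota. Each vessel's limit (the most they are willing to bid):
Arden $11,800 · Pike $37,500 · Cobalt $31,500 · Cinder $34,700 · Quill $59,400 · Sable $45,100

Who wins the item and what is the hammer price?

Quill wins at $45,100

Sorting limits: 59,400 (Quill) > 45,100 (Sable) > 37,500 (Pike) > 34,700 (Cinder) > 31,500 (Cobalt) > 11,800 (Arden)
Once the price passes $45,100, only Quill is left; the hammer falls at Sable's limit of $45,100.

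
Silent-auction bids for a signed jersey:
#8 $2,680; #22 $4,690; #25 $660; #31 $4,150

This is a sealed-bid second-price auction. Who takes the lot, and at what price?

#22 pays $4,150

Bids ranked: 4,690 (#22) > 4,150 (#31) > 2,680 (#8) > 660 (#25)
Second-price: #22 pays #31's bid of $4,150.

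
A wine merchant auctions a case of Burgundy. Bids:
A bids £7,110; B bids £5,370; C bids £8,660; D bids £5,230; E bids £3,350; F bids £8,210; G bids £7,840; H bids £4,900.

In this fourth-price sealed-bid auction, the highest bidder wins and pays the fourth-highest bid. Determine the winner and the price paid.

Sorting bids: 8,660 (C) > 8,210 (F) > 7,840 (G) > 7,110 (A) > 5,370 (B) > 5,230 (D) > …
C is highest; pays the fourth-highest bid, £7,110.

C pays £7,110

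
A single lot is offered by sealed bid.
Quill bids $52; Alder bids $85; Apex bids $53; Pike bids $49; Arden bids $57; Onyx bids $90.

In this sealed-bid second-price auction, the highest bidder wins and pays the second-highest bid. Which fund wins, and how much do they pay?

Onyx pays $85

Bids ranked: 90 (Onyx) > 85 (Alder) > 57 (Arden) > 53 (Apex) > 52 (Quill) > 49 (Pike)
Onyx is highest; pays the second-highest bid, $85.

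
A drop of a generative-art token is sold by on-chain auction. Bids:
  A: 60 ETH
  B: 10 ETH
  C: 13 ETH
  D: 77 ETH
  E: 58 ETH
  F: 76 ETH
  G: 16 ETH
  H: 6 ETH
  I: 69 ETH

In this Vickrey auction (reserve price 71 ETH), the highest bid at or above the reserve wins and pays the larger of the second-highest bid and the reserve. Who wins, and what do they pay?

D pays 76 ETH

Bids ranked: 77 (D) > 76 (F) > 69 (I) > 60 (A) > 58 (E) > 16 (G) > …
Highest eligible bid: D at 77 ETH.
max(second-highest 76 ETH, reserve 71 ETH) = 76 ETH; the reserve does not bind.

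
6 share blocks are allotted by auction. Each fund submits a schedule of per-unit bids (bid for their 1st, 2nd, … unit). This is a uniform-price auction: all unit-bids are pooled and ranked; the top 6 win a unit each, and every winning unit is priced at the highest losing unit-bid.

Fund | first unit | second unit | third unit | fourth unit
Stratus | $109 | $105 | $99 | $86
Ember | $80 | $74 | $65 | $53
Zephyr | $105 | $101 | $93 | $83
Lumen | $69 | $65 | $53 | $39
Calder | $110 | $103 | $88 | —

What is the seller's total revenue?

Total revenue: $594

All unit-bids, highest first — top 6: 110 (Calder-1), 109 (Stratus-1), 105 (Stratus-2), 105 (Zephyr-1), 103 (Calder-2), 101 (Zephyr-2)
First bid not allocated: $99.
Allocation: Calder 2, Stratus 2, Zephyr 2. Every unit priced at $99.
Revenue = 6 × 99 = $594.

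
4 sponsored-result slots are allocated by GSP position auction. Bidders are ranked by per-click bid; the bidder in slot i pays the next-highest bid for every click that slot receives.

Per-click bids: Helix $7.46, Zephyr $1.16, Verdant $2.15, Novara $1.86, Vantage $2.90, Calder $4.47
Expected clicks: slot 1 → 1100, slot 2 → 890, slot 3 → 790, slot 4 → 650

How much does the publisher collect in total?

Ranked by bid: $7.46 (Helix) > $4.47 (Calder) > $2.90 (Vantage) > $2.15 (Verdant) > $1.86 (Novara) > …
Slot 1: Helix pays $4.47 × 1100 = $4917.00
Slot 2: Calder pays $2.90 × 890 = $2581.00
Slot 3: Vantage pays $2.15 × 790 = $1698.50
Slot 4: Verdant pays $1.86 × 650 = $1209.00
Total = $10405.50

Total revenue: $10405.50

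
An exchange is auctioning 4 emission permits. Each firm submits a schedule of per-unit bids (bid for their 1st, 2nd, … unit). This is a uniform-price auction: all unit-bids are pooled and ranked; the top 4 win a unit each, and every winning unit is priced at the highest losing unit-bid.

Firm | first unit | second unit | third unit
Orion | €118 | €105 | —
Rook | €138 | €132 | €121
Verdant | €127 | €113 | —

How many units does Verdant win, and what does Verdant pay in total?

Verdant: 1 unit, pays €118

Pooled unit-bids ranked (top 4): 138 (Rook-1), 132 (Rook-2), 127 (Verdant-1), 121 (Rook-3)
The (k+1)-th unit-bid is €118.
Verdant wins 1 unit(s) at €118 each.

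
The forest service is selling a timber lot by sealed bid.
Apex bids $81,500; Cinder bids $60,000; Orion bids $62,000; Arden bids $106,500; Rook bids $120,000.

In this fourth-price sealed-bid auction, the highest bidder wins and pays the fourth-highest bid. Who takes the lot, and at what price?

Rook pays $62,000

Bids in order: 120,000 (Rook) > 106,500 (Arden) > 81,500 (Apex) > 62,000 (Orion) > 60,000 (Cinder)
Rook is highest; pays the fourth-highest bid, $62,000.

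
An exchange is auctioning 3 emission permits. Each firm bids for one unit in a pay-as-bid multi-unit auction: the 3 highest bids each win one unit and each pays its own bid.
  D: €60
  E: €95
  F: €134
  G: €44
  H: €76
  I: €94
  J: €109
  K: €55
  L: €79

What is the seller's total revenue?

Total revenue: €338

Ordering the bids: 134 (F), 109 (J), 95 (E), 94 (I), 79 (L), …
Top 3: F, J, E.
Total revenue = 134 + 109 + 95 = €338.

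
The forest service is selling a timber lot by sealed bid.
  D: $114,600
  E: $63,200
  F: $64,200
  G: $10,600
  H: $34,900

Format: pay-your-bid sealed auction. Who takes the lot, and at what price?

D pays $114,600

Rule: the highest bidder wins and pays their own bid.
Bids ranked: 114,600 (D) > 64,200 (F) > 63,200 (E) > 34,900 (H) > 10,600 (G)
D is highest → pays own bid, $114,600.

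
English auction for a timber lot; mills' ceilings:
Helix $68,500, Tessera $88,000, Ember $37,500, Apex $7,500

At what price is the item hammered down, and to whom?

Ascending (English) auction: the price rises until one bidder remains; the winner pays the price at which the last rival dropped out.
Sorting limits: 88,000 (Tessera) > 68,500 (Helix) > 37,500 (Ember) > 7,500 (Apex)
Helix is the last rival to drop out, at $68,500; Tessera remains and wins at that price.

Tessera wins at $68,500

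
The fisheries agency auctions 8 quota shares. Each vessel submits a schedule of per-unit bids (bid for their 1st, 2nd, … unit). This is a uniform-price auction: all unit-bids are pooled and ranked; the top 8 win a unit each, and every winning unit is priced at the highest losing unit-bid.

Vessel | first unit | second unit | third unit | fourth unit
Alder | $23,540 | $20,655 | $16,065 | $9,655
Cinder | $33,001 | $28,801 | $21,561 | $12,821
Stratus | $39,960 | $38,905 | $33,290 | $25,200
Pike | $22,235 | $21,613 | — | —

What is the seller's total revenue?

Total revenue: $172,904

All unit-bids, highest first — top 8: 39,960 (Stratus-1), 38,905 (Stratus-2), 33,290 (Stratus-3), 33,001 (Cinder-1), 28,801 (Cinder-2), 25,200 (Stratus-4), 23,540 (Alder-1), 22,235 (Pike-1)
Highest rejected unit-bid = $21,613.
Allocation: Alder 1, Cinder 2, Pike 1, Stratus 4. Every unit priced at $21,613.
Revenue = 8 × 21,613 = $172,904.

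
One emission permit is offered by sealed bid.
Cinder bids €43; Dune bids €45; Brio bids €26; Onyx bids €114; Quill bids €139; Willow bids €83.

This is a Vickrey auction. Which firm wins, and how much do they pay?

Vickrey auction: the highest bidder wins and pays the second-highest bid.
Bids ranked: 139 (Quill) > 114 (Onyx) > 83 (Willow) > 45 (Dune) > 43 (Cinder) > 26 (Brio)
Quill is highest; pays the second-highest bid, €114.

Quill pays €114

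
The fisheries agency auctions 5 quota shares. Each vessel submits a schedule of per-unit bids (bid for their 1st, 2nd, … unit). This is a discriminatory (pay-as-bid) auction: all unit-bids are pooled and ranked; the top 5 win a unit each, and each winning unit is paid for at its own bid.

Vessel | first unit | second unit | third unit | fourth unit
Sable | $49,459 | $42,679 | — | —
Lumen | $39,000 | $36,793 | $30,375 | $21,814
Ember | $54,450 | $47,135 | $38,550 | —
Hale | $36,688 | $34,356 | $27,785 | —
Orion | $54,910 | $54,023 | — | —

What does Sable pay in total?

Sable pays $49,459

All unit-bids, highest first — top 5: 54,910 (Orion-1), 54,450 (Ember-1), 54,023 (Orion-2), 49,459 (Sable-1), 47,135 (Ember-2)
Next rejected bid: $42,679 (not a price — pay-as-bid).
Sable's winning unit-bids: 49,459 = $49,459.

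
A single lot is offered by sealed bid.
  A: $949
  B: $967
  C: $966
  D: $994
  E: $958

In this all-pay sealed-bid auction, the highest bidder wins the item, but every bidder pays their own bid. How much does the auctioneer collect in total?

All-pay sealed-bid auction: the highest bidder wins the item, but every bidder pays their own bid.
Sorting bids: 994 (D) > 967 (B) > 966 (C) > 958 (E) > 949 (A)
D wins with the top bid; all bids are sunk regardless.
Every bidder forfeits their bid regardless of winning.
Revenue = 949 + 967 + 966 + 994 + 958 = $4,834.

Total revenue: $4,834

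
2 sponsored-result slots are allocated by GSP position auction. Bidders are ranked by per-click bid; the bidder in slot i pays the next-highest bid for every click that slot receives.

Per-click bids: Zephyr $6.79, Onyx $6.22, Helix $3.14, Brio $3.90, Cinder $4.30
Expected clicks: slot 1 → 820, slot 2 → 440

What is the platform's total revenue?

Total revenue: $6992.40

Ranked by bid: $6.79 (Zephyr) > $6.22 (Onyx) > $4.30 (Cinder) > …
Slot 1: Zephyr pays $6.22 × 820 = $5100.40
Slot 2: Onyx pays $4.30 × 440 = $1892.00
Total = $6992.40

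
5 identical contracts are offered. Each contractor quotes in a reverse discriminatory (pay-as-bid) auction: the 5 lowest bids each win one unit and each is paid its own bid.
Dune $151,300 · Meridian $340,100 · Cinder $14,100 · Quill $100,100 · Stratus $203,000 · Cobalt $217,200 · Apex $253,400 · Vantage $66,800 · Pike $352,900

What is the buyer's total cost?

Bids ranked low→high: 14,100 (Cinder), 66,800 (Vantage), 100,100 (Quill), 151,300 (Dune), 203,000 (Stratus), 217,200 (Cobalt), 253,400 (Apex), …
Lowest 5: Cinder, Vantage, Quill, Dune, Stratus.
Total cost = 14,100 + 66,800 + 100,100 + 151,300 + 203,000 = $535,300.

Total cost: $535,300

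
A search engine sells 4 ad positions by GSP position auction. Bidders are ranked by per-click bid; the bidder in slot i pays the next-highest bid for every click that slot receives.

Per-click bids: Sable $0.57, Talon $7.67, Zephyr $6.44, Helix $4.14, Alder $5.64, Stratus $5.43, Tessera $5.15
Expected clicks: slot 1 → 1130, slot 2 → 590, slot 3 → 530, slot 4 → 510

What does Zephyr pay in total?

Per-click bids in order: $7.67 (Talon) > $6.44 (Zephyr) > $5.64 (Alder) > $5.43 (Stratus) > $5.15 (Tessera) > …
Zephyr holds slot 2 → pays next bid $5.64 × 590 clicks = $3327.60.

Zephyr pays $3327.60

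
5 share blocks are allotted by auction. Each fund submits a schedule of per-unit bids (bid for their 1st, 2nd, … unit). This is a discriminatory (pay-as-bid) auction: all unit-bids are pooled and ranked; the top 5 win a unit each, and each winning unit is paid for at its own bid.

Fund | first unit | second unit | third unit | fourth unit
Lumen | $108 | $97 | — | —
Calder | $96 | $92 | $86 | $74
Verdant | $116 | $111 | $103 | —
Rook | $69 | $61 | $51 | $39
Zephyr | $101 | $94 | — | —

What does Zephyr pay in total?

Zephyr pays $101

Pooled unit-bids ranked (top 5): 116 (Verdant-1), 111 (Verdant-2), 108 (Lumen-1), 103 (Verdant-3), 101 (Zephyr-1)
Next rejected bid: $97 (not a price — pay-as-bid).
Zephyr's winning unit-bids: 101 = $101.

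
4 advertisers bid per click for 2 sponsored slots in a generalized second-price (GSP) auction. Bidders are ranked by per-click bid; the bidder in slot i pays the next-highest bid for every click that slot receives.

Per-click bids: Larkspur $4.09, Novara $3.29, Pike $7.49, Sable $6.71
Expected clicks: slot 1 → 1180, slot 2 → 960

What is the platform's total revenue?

Total revenue: $11844.20

Per-click bids in order: $7.49 (Pike) > $6.71 (Sable) > $4.09 (Larkspur) > …
Slot 1: Pike pays $6.71 × 1180 = $7917.80
Slot 2: Sable pays $4.09 × 960 = $3926.40
Total = $11844.20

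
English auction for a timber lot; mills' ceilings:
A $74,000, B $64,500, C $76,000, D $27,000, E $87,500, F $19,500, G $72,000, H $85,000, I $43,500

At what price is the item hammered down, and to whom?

E wins at $85,000

Rule: the price rises until one bidder remains; the winner pays the price at which the last rival dropped out.
Sorting limits: 87,500 (E) > 85,000 (H) > 76,000 (C) > 74,000 (A) > 72,000 (G) > 64,500 (B) > …
H is the last rival to drop out, at $85,000; E remains and wins at that price.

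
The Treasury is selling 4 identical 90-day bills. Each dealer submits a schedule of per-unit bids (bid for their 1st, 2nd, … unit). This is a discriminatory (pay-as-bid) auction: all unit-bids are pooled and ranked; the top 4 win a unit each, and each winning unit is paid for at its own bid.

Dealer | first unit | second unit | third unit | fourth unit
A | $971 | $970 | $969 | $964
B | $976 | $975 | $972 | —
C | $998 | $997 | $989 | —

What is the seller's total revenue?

Total revenue: $3,960

Pooled unit-bids ranked (top 4): 998 (C-1), 997 (C-2), 989 (C-3), 976 (B-1)
Next rejected bid: $975 (not a price — pay-as-bid).
Each winning unit pays its own bid.
Revenue = 998 + 997 + 989 + 976 = $3,960.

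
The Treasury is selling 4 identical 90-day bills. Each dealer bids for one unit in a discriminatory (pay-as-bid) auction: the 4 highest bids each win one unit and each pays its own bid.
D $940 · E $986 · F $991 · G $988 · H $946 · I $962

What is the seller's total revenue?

Bids ranked high→low: 991 (F), 988 (G), 986 (E), 962 (I), 946 (H), 940 (D)
The 4 highest are F, G, E, I.
Total revenue = 991 + 988 + 986 + 962 = $3,927.

Total revenue: $3,927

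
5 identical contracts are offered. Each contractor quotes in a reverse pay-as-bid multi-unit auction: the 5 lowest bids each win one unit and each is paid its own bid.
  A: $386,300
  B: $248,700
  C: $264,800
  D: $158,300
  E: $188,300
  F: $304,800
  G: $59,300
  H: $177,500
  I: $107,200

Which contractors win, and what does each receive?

Bids ranked low→high: 59,300 (G), 107,200 (I), 158,300 (D), 177,500 (H), 188,300 (E), 248,700 (B), 264,800 (C), …
Lowest 5: G, I, D, H, E.
Each winner is paid its own bid: G $59,300, I $107,200, D $158,300, H $177,500, E $188,300.

G $59,300, I $107,200, D $158,300, H $177,500, E $188,300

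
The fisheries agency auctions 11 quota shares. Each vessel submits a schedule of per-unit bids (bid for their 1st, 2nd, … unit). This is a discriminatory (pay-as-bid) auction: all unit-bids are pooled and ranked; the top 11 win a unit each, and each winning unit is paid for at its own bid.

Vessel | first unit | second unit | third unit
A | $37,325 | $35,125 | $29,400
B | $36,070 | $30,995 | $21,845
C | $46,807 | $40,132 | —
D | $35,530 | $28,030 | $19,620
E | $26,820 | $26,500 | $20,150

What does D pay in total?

All unit-bids, highest first — top 11: 46,807 (C-1), 40,132 (C-2), 37,325 (A-1), 36,070 (B-1), 35,530 (D-1), 35,125 (A-2), 30,995 (B-2), 29,400 (A-3), 28,030 (D-2), 26,820 (E-1), 26,500 (E-2)
Next rejected bid: $21,845 (not a price — pay-as-bid).
D's winning unit-bids: 35,530 + 28,030 = $63,560.

D pays $63,560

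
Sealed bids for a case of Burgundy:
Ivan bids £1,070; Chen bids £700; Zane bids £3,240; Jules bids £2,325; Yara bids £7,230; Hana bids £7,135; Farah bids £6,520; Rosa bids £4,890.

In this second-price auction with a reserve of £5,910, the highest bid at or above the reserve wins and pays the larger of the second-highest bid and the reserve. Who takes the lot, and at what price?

Bids in order: 7,230 (Yara) > 7,135 (Hana) > 6,520 (Farah) > 4,890 (Rosa) > 3,240 (Zane) > 2,325 (Jules) > …
Yara has the top bid at or above the reserve (£7,230).
Second-highest bid £7,135 exceeds the reserve £5,910 → payment £7,135.

Yara pays £7,135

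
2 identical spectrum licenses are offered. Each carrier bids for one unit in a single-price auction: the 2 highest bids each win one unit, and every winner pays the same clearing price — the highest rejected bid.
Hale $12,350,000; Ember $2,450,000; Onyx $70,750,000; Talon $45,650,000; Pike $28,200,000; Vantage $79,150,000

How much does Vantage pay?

Ordering the bids: 79,150,000 (Vantage), 70,750,000 (Onyx), 45,650,000 (Talon), 28,200,000 (Pike), …
The 2 highest are Vantage, Onyx.
Highest unsuccessful bid: $45,650,000 → clearing price.
Vantage wins → pays $45,650,000.

Vantage pays $45,650,000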